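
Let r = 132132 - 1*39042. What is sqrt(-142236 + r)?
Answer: I*sqrt(49146) ≈ 221.69*I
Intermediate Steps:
r = 93090 (r = 132132 - 39042 = 93090)
sqrt(-142236 + r) = sqrt(-142236 + 93090) = sqrt(-49146) = I*sqrt(49146)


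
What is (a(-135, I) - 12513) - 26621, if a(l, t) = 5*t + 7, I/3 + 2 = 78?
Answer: -37987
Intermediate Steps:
I = 228 (I = -6 + 3*78 = -6 + 234 = 228)
a(l, t) = 7 + 5*t
(a(-135, I) - 12513) - 26621 = ((7 + 5*228) - 12513) - 26621 = ((7 + 1140) - 12513) - 26621 = (1147 - 12513) - 26621 = -11366 - 26621 = -37987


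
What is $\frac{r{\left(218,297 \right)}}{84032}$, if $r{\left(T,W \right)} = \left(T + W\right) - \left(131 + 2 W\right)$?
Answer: $- \frac{105}{42016} \approx -0.002499$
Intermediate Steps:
$r{\left(T,W \right)} = -131 + T - W$ ($r{\left(T,W \right)} = \left(T + W\right) - \left(131 + 2 W\right) = -131 + T - W$)
$\frac{r{\left(218,297 \right)}}{84032} = \frac{-131 + 218 - 297}{84032} = \left(-131 + 218 - 297\right) \frac{1}{84032} = \left(-210\right) \frac{1}{84032} = - \frac{105}{42016}$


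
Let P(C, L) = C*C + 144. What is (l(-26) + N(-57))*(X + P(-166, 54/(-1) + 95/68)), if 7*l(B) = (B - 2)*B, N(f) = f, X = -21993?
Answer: 268229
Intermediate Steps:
l(B) = B*(-2 + B)/7 (l(B) = ((B - 2)*B)/7 = ((-2 + B)*B)/7 = (B*(-2 + B))/7 = B*(-2 + B)/7)
P(C, L) = 144 + C**2 (P(C, L) = C**2 + 144 = 144 + C**2)
(l(-26) + N(-57))*(X + P(-166, 54/(-1) + 95/68)) = ((1/7)*(-26)*(-2 - 26) - 57)*(-21993 + (144 + (-166)**2)) = ((1/7)*(-26)*(-28) - 57)*(-21993 + (144 + 27556)) = (104 - 57)*(-21993 + 27700) = 47*5707 = 268229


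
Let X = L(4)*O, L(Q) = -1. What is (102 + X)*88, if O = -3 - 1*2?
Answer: 9416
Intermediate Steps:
O = -5 (O = -3 - 2 = -5)
X = 5 (X = -1*(-5) = 5)
(102 + X)*88 = (102 + 5)*88 = 107*88 = 9416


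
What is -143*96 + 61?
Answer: -13667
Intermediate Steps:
-143*96 + 61 = -13728 + 61 = -13667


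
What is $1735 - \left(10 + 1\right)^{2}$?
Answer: $1614$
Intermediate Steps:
$1735 - \left(10 + 1\right)^{2} = 1735 - 11^{2} = 1735 - 121 = 1614$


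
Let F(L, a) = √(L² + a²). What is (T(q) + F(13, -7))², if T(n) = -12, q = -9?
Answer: (12 - √218)² ≈ 7.6442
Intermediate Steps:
(T(q) + F(13, -7))² = (-12 + √(13² + (-7)²))² = (-12 + √(169 + 49))² = (-12 + √218)²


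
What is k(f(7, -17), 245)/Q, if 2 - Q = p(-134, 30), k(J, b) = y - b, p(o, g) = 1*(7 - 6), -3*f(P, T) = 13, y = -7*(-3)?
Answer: -224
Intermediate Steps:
y = 21
f(P, T) = -13/3 (f(P, T) = -⅓*13 = -13/3)
p(o, g) = 1 (p(o, g) = 1*1 = 1)
k(J, b) = 21 - b
Q = 1 (Q = 2 - 1*1 = 2 - 1 = 1)
k(f(7, -17), 245)/Q = (21 - 1*245)/1 = (21 - 245)*1 = -224*1 = -224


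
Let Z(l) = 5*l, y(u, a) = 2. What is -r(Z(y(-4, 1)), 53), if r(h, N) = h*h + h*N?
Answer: -630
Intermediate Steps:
r(h, N) = h² + N*h
-r(Z(y(-4, 1)), 53) = -5*2*(53 + 5*2) = -10*(53 + 10) = -10*63 = -1*630 = -630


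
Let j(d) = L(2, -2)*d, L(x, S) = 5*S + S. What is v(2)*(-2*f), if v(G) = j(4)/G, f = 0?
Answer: 0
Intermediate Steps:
L(x, S) = 6*S
j(d) = -12*d (j(d) = (6*(-2))*d = -12*d)
v(G) = -48/G (v(G) = (-12*4)/G = -48/G)
v(2)*(-2*f) = (-48/2)*(-2*0) = -48*½*0 = -24*0 = 0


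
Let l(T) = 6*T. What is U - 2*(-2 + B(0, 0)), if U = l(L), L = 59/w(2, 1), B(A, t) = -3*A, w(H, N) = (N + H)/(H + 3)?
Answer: 594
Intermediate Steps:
w(H, N) = (H + N)/(3 + H)
L = 295/3 (L = 59/(((2 + 1)/(3 + 2))) = 59/((3/5)) = 59/(((⅕)*3)) = 59/(⅗) = 59*(5/3) = 295/3 ≈ 98.333)
U = 590 (U = 6*(295/3) = 590)
U - 2*(-2 + B(0, 0)) = 590 - 2*(-2 - 3*0) = 590 - 2*(-2 + 0) = 590 - 2*(-2) = 590 + 4 = 594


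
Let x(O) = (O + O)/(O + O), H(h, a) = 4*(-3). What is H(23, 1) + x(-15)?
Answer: -11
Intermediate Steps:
H(h, a) = -12
x(O) = 1 (x(O) = (2*O)/((2*O)) = (2*O)*(1/(2*O)) = 1)
H(23, 1) + x(-15) = -12 + 1 = -11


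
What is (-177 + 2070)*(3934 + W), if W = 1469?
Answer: 10227879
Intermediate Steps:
(-177 + 2070)*(3934 + W) = (-177 + 2070)*(3934 + 1469) = 1893*5403 = 10227879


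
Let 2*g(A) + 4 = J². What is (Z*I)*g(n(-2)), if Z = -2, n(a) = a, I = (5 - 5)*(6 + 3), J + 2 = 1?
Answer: 0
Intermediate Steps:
J = -1 (J = -2 + 1 = -1)
I = 0 (I = 0*9 = 0)
g(A) = -3/2 (g(A) = -2 + (½)*(-1)² = -2 + (½)*1 = -2 + ½ = -3/2)
(Z*I)*g(n(-2)) = -2*0*(-3/2) = 0*(-3/2) = 0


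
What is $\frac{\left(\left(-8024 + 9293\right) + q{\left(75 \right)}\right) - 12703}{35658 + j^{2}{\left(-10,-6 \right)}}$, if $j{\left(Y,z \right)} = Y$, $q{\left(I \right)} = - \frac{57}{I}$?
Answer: $- \frac{285869}{893950} \approx -0.31978$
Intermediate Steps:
$\frac{\left(\left(-8024 + 9293\right) + q{\left(75 \right)}\right) - 12703}{35658 + j^{2}{\left(-10,-6 \right)}} = \frac{\left(\left(-8024 + 9293\right) - \frac{57}{75}\right) - 12703}{35658 + \left(-10\right)^{2}} = \frac{\left(1269 - \frac{19}{25}\right) - 12703}{35658 + 100} = \frac{\left(1269 - \frac{19}{25}\right) - 12703}{35758} = \left(\frac{31706}{25} - 12703\right) \frac{1}{35758} = \left(- \frac{285869}{25}\right) \frac{1}{35758} = - \frac{285869}{893950}$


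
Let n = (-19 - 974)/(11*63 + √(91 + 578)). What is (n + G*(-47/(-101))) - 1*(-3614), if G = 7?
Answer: 58380564297/16145860 + 331*√669/159860 ≈ 3615.9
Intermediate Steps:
n = -993/(693 + √669) ≈ -1.3813
(n + G*(-47/(-101))) - 1*(-3614) = ((-229383/159860 + 331*√669/159860) + 7*(-47/(-101))) - 1*(-3614) = ((-229383/159860 + 331*√669/159860) + 7*(-47*(-1/101))) + 3614 = ((-229383/159860 + 331*√669/159860) + 7*(47/101)) + 3614 = ((-229383/159860 + 331*√669/159860) + 329/101) + 3614 = (29426257/16145860 + 331*√669/159860) + 3614 = 58380564297/16145860 + 331*√669/159860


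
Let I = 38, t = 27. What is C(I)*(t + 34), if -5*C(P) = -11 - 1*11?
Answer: 1342/5 ≈ 268.40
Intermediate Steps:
C(P) = 22/5 (C(P) = -(-11 - 1*11)/5 = -(-11 - 11)/5 = -⅕*(-22) = 22/5)
C(I)*(t + 34) = 22*(27 + 34)/5 = (22/5)*61 = 1342/5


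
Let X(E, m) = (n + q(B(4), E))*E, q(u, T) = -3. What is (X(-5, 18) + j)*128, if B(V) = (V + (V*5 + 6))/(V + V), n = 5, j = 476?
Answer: 59648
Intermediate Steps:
B(V) = (6 + 6*V)/(2*V) (B(V) = (V + (5*V + 6))/((2*V)) = (V + (6 + 5*V))*(1/(2*V)) = (6 + 6*V)*(1/(2*V)) = (6 + 6*V)/(2*V))
X(E, m) = 2*E (X(E, m) = (5 - 3)*E = 2*E)
(X(-5, 18) + j)*128 = (2*(-5) + 476)*128 = (-10 + 476)*128 = 466*128 = 59648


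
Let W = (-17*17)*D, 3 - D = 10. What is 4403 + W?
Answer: 6426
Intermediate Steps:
D = -7 (D = 3 - 1*10 = 3 - 10 = -7)
W = 2023 (W = -17*17*(-7) = -289*(-7) = 2023)
4403 + W = 4403 + 2023 = 6426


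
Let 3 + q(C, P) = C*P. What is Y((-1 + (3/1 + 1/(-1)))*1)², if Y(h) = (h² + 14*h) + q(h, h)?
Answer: 169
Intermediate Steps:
q(C, P) = -3 + C*P
Y(h) = -3 + 2*h² + 14*h (Y(h) = (h² + 14*h) + (-3 + h*h) = (h² + 14*h) + (-3 + h²) = -3 + 2*h² + 14*h)
Y((-1 + (3/1 + 1/(-1)))*1)² = (-3 + 2*((-1 + (3/1 + 1/(-1)))*1)² + 14*((-1 + (3/1 + 1/(-1)))*1))² = (-3 + 2*((-1 + (3*1 + 1*(-1)))*1)² + 14*((-1 + (3*1 + 1*(-1)))*1))² = (-3 + 2*((-1 + (3 - 1))*1)² + 14*((-1 + (3 - 1))*1))² = (-3 + 2*((-1 + 2)*1)² + 14*((-1 + 2)*1))² = (-3 + 2*(1*1)² + 14*(1*1))² = (-3 + 2*1² + 14*1)² = (-3 + 2*1 + 14)² = (-3 + 2 + 14)² = 13² = 169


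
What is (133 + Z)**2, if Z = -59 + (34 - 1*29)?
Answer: 6241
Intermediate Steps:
Z = -54 (Z = -59 + (34 - 29) = -59 + 5 = -54)
(133 + Z)**2 = (133 - 54)**2 = 79**2 = 6241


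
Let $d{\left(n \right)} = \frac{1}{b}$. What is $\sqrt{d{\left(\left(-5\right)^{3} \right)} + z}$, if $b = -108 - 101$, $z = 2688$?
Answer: $\frac{\sqrt{117414319}}{209} \approx 51.846$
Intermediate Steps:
$b = -209$
$d{\left(n \right)} = - \frac{1}{209}$ ($d{\left(n \right)} = \frac{1}{-209} = - \frac{1}{209}$)
$\sqrt{d{\left(\left(-5\right)^{3} \right)} + z} = \sqrt{- \frac{1}{209} + 2688} = \sqrt{\frac{561791}{209}} = \frac{\sqrt{117414319}}{209}$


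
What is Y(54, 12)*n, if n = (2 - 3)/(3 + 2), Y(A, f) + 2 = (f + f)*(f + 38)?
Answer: -1198/5 ≈ -239.60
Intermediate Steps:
Y(A, f) = -2 + 2*f*(38 + f) (Y(A, f) = -2 + (f + f)*(f + 38) = -2 + (2*f)*(38 + f) = -2 + 2*f*(38 + f))
n = -⅕ (n = -1/5 = -1*⅕ = -⅕ ≈ -0.20000)
Y(54, 12)*n = (-2 + 2*12² + 76*12)*(-⅕) = (-2 + 2*144 + 912)*(-⅕) = (-2 + 288 + 912)*(-⅕) = 1198*(-⅕) = -1198/5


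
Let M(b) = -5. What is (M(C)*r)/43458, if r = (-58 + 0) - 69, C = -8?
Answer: 635/43458 ≈ 0.014612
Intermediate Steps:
r = -127 (r = -58 - 69 = -127)
(M(C)*r)/43458 = -5*(-127)/43458 = 635*(1/43458) = 635/43458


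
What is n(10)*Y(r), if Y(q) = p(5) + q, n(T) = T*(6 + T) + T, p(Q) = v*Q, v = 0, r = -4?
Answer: -680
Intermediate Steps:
p(Q) = 0 (p(Q) = 0*Q = 0)
n(T) = T + T*(6 + T)
Y(q) = q (Y(q) = 0 + q = q)
n(10)*Y(r) = (10*(7 + 10))*(-4) = (10*17)*(-4) = 170*(-4) = -680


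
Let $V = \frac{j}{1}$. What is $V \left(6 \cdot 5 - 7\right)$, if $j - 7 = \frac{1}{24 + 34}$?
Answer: $\frac{9361}{58} \approx 161.4$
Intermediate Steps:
$j = \frac{407}{58}$ ($j = 7 + \frac{1}{24 + 34} = 7 + \frac{1}{58} = \frac{407}{58} \approx 7.0172$)
$V = \frac{407}{58}$ ($V = \frac{407}{58 \cdot 1} = \frac{407}{58} \cdot 1 = \frac{407}{58} \approx 7.0172$)
$V \left(6 \cdot 5 - 7\right) = \frac{407 \left(6 \cdot 5 - 7\right)}{58} = \frac{407 \left(30 - 7\right)}{58} = \frac{407}{58} \cdot 23 = \frac{9361}{58}$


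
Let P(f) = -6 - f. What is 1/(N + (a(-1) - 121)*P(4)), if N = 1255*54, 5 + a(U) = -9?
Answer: 1/69120 ≈ 1.4468e-5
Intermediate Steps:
a(U) = -14 (a(U) = -5 - 9 = -14)
N = 67770
1/(N + (a(-1) - 121)*P(4)) = 1/(67770 + (-14 - 121)*(-6 - 1*4)) = 1/(67770 - 135*(-6 - 4)) = 1/(67770 - 135*(-10)) = 1/(67770 + 1350) = 1/69120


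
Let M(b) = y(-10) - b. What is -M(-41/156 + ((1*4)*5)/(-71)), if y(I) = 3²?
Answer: -105715/11076 ≈ -9.5445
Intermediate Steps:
y(I) = 9
M(b) = 9 - b
-M(-41/156 + ((1*4)*5)/(-71)) = -(9 - (-41/156 + ((1*4)*5)/(-71))) = -(9 - (-41*1/156 + (4*5)*(-1/71))) = -(9 - (-41/156 + 20*(-1/71))) = -(9 - (-41/156 - 20/71)) = -(9 - 1*(-6031/11076)) = -(9 + 6031/11076) = -1*105715/11076 = -105715/11076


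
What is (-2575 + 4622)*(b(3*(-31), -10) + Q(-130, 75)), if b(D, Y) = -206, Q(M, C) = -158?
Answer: -745108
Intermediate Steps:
(-2575 + 4622)*(b(3*(-31), -10) + Q(-130, 75)) = (-2575 + 4622)*(-206 - 158) = 2047*(-364) = -745108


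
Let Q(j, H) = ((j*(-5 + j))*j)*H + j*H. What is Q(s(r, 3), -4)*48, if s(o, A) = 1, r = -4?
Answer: 576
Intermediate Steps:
Q(j, H) = H*j + H*j²*(-5 + j) (Q(j, H) = (j²*(-5 + j))*H + H*j = H*j²*(-5 + j) + H*j = H*j + H*j²*(-5 + j))
Q(s(r, 3), -4)*48 = -4*1*(1 + 1² - 5*1)*48 = -4*1*(1 + 1 - 5)*48 = -4*1*(-3)*48 = 12*48 = 576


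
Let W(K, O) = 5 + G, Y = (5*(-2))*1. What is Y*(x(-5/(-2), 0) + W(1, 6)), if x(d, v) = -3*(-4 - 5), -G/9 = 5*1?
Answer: 130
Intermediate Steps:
G = -45 ≈ -45.000
Y = -10 (Y = -10*1 = -10)
W(K, O) = -40 (W(K, O) = 5 - 45 = -40)
x(d, v) = 27 (x(d, v) = -3*(-9) = 27)
Y*(x(-5/(-2), 0) + W(1, 6)) = -10*(27 - 40) = -10*(-13) = 130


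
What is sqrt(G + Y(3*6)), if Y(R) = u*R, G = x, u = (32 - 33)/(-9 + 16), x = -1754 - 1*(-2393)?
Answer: 9*sqrt(385)/7 ≈ 25.228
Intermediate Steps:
x = 639 (x = -1754 + 2393 = 639)
u = -1/7 ≈ -0.14286
G = 639
Y(R) = -R/7
sqrt(G + Y(3*6)) = sqrt(639 - 3*6/7) = sqrt(639 - 1/7*18) = sqrt(639 - 18/7) = sqrt(4455/7) = 9*sqrt(385)/7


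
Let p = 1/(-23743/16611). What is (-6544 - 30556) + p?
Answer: -880881911/23743 ≈ -37101.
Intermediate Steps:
p = -16611/23743 (p = 1/(-23743*1/16611) = 1/(-23743/16611) = -16611/23743 ≈ -0.69962)
(-6544 - 30556) + p = (-6544 - 30556) - 16611/23743 = -37100 - 16611/23743 = -880881911/23743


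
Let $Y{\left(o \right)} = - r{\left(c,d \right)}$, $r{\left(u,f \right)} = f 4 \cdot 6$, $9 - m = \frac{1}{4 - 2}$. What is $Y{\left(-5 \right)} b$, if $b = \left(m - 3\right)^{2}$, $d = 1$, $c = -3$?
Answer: $-726$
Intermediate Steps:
$m = \frac{17}{2}$ ($m = 9 - \frac{1}{4 - 2} = 9 - \frac{1}{2} = \frac{17}{2} \approx 8.5$)
$b = \frac{121}{4}$ ($b = \left(\frac{17}{2} - 3\right)^{2} = \left(\frac{11}{2}\right)^{2} = \frac{121}{4} \approx 30.25$)
$r{\left(u,f \right)} = 24 f$ ($r{\left(u,f \right)} = 4 f 6 = 24 f$)
$Y{\left(o \right)} = -24$ ($Y{\left(o \right)} = - 24 \cdot 1 = \left(-1\right) 24 = -24$)
$Y{\left(-5 \right)} b = \left(-24\right) \frac{121}{4} = -726$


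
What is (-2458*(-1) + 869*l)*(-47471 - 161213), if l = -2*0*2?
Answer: -512945272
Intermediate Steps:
l = 0 (l = 0*2 = 0)
(-2458*(-1) + 869*l)*(-47471 - 161213) = (-2458*(-1) + 869*0)*(-47471 - 161213) = (2458 + 0)*(-208684) = 2458*(-208684) = -512945272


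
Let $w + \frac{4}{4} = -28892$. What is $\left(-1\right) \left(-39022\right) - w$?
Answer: $67915$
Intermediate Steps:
$w = -28893$ ($w = -1 - 28892 = -28893$)
$\left(-1\right) \left(-39022\right) - w = \left(-1\right) \left(-39022\right) - -28893 = 39022 + 28893 = 67915$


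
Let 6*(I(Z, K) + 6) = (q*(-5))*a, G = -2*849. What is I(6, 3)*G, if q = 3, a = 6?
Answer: 35658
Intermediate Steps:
G = -1698
I(Z, K) = -21 (I(Z, K) = -6 + ((3*(-5))*6)/6 = -6 + (-15*6)/6 = -6 + (⅙)*(-90) = -6 - 15 = -21)
I(6, 3)*G = -21*(-1698) = 35658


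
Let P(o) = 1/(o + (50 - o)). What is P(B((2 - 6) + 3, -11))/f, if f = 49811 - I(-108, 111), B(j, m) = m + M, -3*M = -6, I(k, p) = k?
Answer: 1/2495950 ≈ 4.0065e-7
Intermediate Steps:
M = 2 (M = -⅓*(-6) = 2)
B(j, m) = 2 + m (B(j, m) = m + 2 = 2 + m)
f = 49919 (f = 49811 - 1*(-108) = 49811 + 108 = 49919)
P(o) = 1/50
P(B((2 - 6) + 3, -11))/f = (1/50)/49919 = (1/50)*(1/49919) = 1/2495950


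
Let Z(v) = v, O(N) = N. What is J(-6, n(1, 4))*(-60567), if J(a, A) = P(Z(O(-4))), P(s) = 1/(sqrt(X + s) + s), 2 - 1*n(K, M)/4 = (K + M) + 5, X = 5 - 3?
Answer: 40378/3 + 20189*I*sqrt(2)/6 ≈ 13459.0 + 4758.6*I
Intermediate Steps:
X = 2
n(K, M) = -12 - 4*K - 4*M (n(K, M) = 8 - 4*((K + M) + 5) = 8 - 4*(5 + K + M) = 8 + (-20 - 4*K - 4*M) = -12 - 4*K - 4*M)
P(s) = 1/(s + sqrt(2 + s)) (P(s) = 1/(sqrt(2 + s) + s) = 1/(s + sqrt(2 + s)))
J(a, A) = 1/(-4 + I*sqrt(2)) (J(a, A) = 1/(-4 + sqrt(2 - 4)) = 1/(-4 + sqrt(-2)) = 1/(-4 + I*sqrt(2)))
J(-6, n(1, 4))*(-60567) = (-2/9 - I*sqrt(2)/18)*(-60567) = 40378/3 + 20189*I*sqrt(2)/6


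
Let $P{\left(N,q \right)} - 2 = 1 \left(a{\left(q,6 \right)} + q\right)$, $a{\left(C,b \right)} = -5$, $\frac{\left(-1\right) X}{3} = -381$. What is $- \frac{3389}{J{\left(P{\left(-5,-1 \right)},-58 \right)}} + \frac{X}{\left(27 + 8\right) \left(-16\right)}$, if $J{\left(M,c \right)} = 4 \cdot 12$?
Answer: $- \frac{30511}{420} \approx -72.645$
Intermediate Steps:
$X = 1143$ ($X = \left(-3\right) \left(-381\right) = 1143$)
$P{\left(N,q \right)} = -3 + q$ ($P{\left(N,q \right)} = 2 + 1 \left(-5 + q\right) = 2 + \left(-5 + q\right) = -3 + q$)
$J{\left(M,c \right)} = 48$
$- \frac{3389}{J{\left(P{\left(-5,-1 \right)},-58 \right)}} + \frac{X}{\left(27 + 8\right) \left(-16\right)} = - \frac{3389}{48} + \frac{1143}{\left(27 + 8\right) \left(-16\right)} = \left(-3389\right) \frac{1}{48} + \frac{1143}{35 \left(-16\right)} = - \frac{3389}{48} + \frac{1143}{-560} = - \frac{3389}{48} + 1143 \left(- \frac{1}{560}\right) = - \frac{3389}{48} - \frac{1143}{560} = - \frac{30511}{420}$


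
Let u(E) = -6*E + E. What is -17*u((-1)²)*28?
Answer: 2380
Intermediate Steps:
u(E) = -5*E
-17*u((-1)²)*28 = -(-85)*(-1)²*28 = -(-85)*28 = -17*(-5)*28 = 85*28 = 2380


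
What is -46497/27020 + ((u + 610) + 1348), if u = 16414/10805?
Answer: 114316271999/58390220 ≈ 1957.8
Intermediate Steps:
u = 16414/10805 (u = 16414*(1/10805) = 16414/10805 ≈ 1.5191)
-46497/27020 + ((u + 610) + 1348) = -46497/27020 + ((16414/10805 + 610) + 1348) = -46497*1/27020 + (6607464/10805 + 1348) = -46497/27020 + 21172604/10805 = 114316271999/58390220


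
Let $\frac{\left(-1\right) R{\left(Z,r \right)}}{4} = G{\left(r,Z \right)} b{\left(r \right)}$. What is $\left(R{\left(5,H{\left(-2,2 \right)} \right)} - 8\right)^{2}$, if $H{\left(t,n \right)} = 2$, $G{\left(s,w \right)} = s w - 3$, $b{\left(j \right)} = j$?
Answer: $4096$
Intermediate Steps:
$G{\left(s,w \right)} = -3 + s w$
$R{\left(Z,r \right)} = - 4 r \left(-3 + Z r\right)$ ($R{\left(Z,r \right)} = - 4 \left(-3 + r Z\right) r = - 4 \left(-3 + Z r\right) r = - 4 r \left(-3 + Z r\right)$)
$\left(R{\left(5,H{\left(-2,2 \right)} \right)} - 8\right)^{2} = \left(4 \cdot 2 \left(3 - 5 \cdot 2\right) - 8\right)^{2} = \left(4 \cdot 2 \left(3 - 10\right) - 8\right)^{2} = \left(4 \cdot 2 \left(-7\right) - 8\right)^{2} = \left(-56 - 8\right)^{2} = \left(-64\right)^{2} = 4096$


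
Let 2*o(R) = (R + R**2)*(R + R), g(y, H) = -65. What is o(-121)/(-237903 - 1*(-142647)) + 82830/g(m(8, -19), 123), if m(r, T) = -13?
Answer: -64798789/51597 ≈ -1255.9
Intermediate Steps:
o(R) = R*(R + R**2) (o(R) = ((R + R**2)*(R + R))/2 = ((R + R**2)*(2*R))/2 = (2*R*(R + R**2))/2 = R*(R + R**2))
o(-121)/(-237903 - 1*(-142647)) + 82830/g(m(8, -19), 123) = ((-121)**2*(1 - 121))/(-237903 - 1*(-142647)) + 82830/(-65) = (14641*(-120))/(-237903 + 142647) + 82830*(-1/65) = -1756920/(-95256) - 16566/13 = -1756920*(-1/95256) - 16566/13 = 73205/3969 - 16566/13 = -64798789/51597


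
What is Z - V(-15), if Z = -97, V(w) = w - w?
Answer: -97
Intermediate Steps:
V(w) = 0
Z - V(-15) = -97 - 1*0 = -97 + 0 = -97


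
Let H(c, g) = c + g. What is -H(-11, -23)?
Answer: 34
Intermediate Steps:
-H(-11, -23) = -(-11 - 23) = -1*(-34) = 34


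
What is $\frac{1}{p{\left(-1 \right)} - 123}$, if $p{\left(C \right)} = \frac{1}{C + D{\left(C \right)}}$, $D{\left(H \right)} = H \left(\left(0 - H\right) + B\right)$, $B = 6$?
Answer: $- \frac{8}{985} \approx -0.0081218$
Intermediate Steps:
$D{\left(H \right)} = H \left(6 - H\right)$ ($D{\left(H \right)} = H \left(\left(0 - H\right) + 6\right) = H \left(- H + 6\right) = H \left(6 - H\right)$)
$p{\left(C \right)} = \frac{1}{C + C \left(6 - C\right)}$
$\frac{1}{p{\left(-1 \right)} - 123} = \frac{1}{- \frac{1}{\left(-1\right) \left(-7 - 1\right)} - 123} = \frac{1}{\left(-1\right) \left(-1\right) \frac{1}{-8} - 123} = \frac{1}{\left(-1\right) \left(-1\right) \left(- \frac{1}{8}\right) - 123} = \frac{1}{- \frac{1}{8} - 123} = \frac{1}{- \frac{985}{8}} = - \frac{8}{985}$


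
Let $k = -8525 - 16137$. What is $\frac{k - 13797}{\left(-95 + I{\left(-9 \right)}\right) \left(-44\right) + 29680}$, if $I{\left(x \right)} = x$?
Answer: $- \frac{38459}{34256} \approx -1.1227$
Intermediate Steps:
$k = -24662$
$\frac{k - 13797}{\left(-95 + I{\left(-9 \right)}\right) \left(-44\right) + 29680} = \frac{-24662 - 13797}{\left(-95 - 9\right) \left(-44\right) + 29680} = - \frac{38459}{\left(-104\right) \left(-44\right) + 29680} = - \frac{38459}{4576 + 29680} = - \frac{38459}{34256}$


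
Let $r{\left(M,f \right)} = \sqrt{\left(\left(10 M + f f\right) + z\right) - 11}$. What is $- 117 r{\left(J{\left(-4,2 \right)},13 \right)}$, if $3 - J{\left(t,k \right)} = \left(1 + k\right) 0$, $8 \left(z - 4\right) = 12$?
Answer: $- \frac{351 \sqrt{86}}{2} \approx -1627.5$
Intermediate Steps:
$z = \frac{11}{2}$ ($z = 4 + \frac{1}{8} \cdot 12 = 4 + \frac{3}{2} = \frac{11}{2} \approx 5.5$)
$J{\left(t,k \right)} = 3$ ($J{\left(t,k \right)} = 3 - \left(1 + k\right) 0 = 3 - 0 = 3 + 0 = 3$)
$r{\left(M,f \right)} = \sqrt{- \frac{11}{2} + f^{2} + 10 M}$ ($r{\left(M,f \right)} = \sqrt{\left(\left(10 M + f f\right) + \frac{11}{2}\right) - 11} = \sqrt{\left(\left(10 M + f^{2}\right) + \frac{11}{2}\right) - 11} = \sqrt{\left(\left(f^{2} + 10 M\right) + \frac{11}{2}\right) - 11} = \sqrt{\left(\frac{11}{2} + f^{2} + 10 M\right) - 11} = \sqrt{- \frac{11}{2} + f^{2} + 10 M}$)
$- 117 r{\left(J{\left(-4,2 \right)},13 \right)} = - 117 \frac{\sqrt{-22 + 4 \cdot 13^{2} + 40 \cdot 3}}{2} = - 117 \frac{\sqrt{-22 + 4 \cdot 169 + 120}}{2} = - 117 \frac{\sqrt{-22 + 676 + 120}}{2} = - 117 \frac{\sqrt{774}}{2} = - 117 \frac{3 \sqrt{86}}{2} = - \frac{351 \sqrt{86}}{2}$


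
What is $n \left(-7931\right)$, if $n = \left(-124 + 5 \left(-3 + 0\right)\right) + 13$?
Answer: $999306$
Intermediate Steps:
$n = -126$ ($n = \left(-124 + 5 \left(-3\right)\right) + 13 = \left(-124 - 15\right) + 13 = -139 + 13 = -126$)
$n \left(-7931\right) = \left(-126\right) \left(-7931\right) = 999306$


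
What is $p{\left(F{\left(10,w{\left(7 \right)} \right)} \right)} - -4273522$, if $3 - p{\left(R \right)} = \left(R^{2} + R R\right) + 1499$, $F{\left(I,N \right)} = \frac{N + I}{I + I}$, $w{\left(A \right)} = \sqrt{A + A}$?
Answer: $\frac{427202543}{100} - \frac{\sqrt{14}}{10} \approx 4.272 \cdot 10^{6}$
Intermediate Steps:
$w{\left(A \right)} = \sqrt{2} \sqrt{A}$ ($w{\left(A \right)} = \sqrt{2 A} = \sqrt{2} \sqrt{A}$)
$F{\left(I,N \right)} = \frac{I + N}{2 I}$
$p{\left(R \right)} = -1496 - 2 R^{2}$ ($p{\left(R \right)} = 3 - \left(\left(R^{2} + R R\right) + 1499\right) = 3 - \left(\left(R^{2} + R^{2}\right) + 1499\right) = 3 - \left(2 R^{2} + 1499\right) = 3 - \left(1499 + 2 R^{2}\right) = -1496 - 2 R^{2}$)
$p{\left(F{\left(10,w{\left(7 \right)} \right)} \right)} - -4273522 = \left(-1496 - 2 \left(\frac{10 + \sqrt{2} \sqrt{7}}{2 \cdot 10}\right)^{2}\right) - -4273522 = \left(-1496 - 2 \left(\frac{1}{2} \cdot \frac{1}{10} \left(10 + \sqrt{14}\right)\right)^{2}\right) + 4273522 = \left(-1496 - 2 \left(\frac{1}{2} + \frac{\sqrt{14}}{20}\right)^{2}\right) + 4273522 = 4272026 - 2 \left(\frac{1}{2} + \frac{\sqrt{14}}{20}\right)^{2}$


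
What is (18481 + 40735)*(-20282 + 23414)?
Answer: 185464512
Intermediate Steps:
(18481 + 40735)*(-20282 + 23414) = 59216*3132 = 185464512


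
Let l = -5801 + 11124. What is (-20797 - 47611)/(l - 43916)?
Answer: 68408/38593 ≈ 1.7725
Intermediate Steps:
l = 5323
(-20797 - 47611)/(l - 43916) = (-20797 - 47611)/(5323 - 43916) = -68408/(-38593) = -68408*(-1/38593) = 68408/38593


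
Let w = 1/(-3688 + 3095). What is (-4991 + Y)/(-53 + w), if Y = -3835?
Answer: 2616909/15715 ≈ 166.52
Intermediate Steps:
w = -1/593 (w = 1/(-593) = -1/593 ≈ -0.0016863)
(-4991 + Y)/(-53 + w) = (-4991 - 3835)/(-53 - 1/593) = -8826/(-31430/593) = -8826*(-593/31430) = 2616909/15715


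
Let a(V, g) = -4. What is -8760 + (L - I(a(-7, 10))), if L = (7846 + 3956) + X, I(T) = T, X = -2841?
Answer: 205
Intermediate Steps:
L = 8961 (L = (7846 + 3956) - 2841 = 11802 - 2841 = 8961)
-8760 + (L - I(a(-7, 10))) = -8760 + (8961 - 1*(-4)) = -8760 + (8961 + 4) = -8760 + 8965 = 205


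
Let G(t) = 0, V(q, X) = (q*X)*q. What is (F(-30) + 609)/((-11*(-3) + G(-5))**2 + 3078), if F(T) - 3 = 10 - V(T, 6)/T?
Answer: 802/4167 ≈ 0.19246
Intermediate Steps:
V(q, X) = X*q**2 (V(q, X) = (X*q)*q = X*q**2)
F(T) = 13 - 6*T (F(T) = 3 + (10 - 6*T**2/T) = 3 + (10 - 6*T) = 13 - 6*T)
(F(-30) + 609)/((-11*(-3) + G(-5))**2 + 3078) = ((13 - 6*(-30)) + 609)/((-11*(-3) + 0)**2 + 3078) = ((13 + 180) + 609)/((33 + 0)**2 + 3078) = (193 + 609)/(33**2 + 3078) = 802/(1089 + 3078) = 802/4167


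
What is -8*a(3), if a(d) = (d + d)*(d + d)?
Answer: -288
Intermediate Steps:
a(d) = 4*d**2 (a(d) = (2*d)*(2*d) = 4*d**2)
-8*a(3) = -32*3**2 = -32*9 = -8*36 = -288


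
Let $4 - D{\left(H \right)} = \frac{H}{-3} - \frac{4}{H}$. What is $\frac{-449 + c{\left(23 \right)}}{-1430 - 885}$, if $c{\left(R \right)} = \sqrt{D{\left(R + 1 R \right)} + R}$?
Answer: $\frac{449}{2315} - \frac{\sqrt{201963}}{159735} \approx 0.19114$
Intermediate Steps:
$D{\left(H \right)} = 4 + \frac{4}{H} + \frac{H}{3}$ ($D{\left(H \right)} = 4 - \left(\frac{H}{-3} - \frac{4}{H}\right) = 4 - \left(H \left(- \frac{1}{3}\right) - \frac{4}{H}\right) = 4 - \left(- \frac{H}{3} - \frac{4}{H}\right) = 4 - \left(- \frac{4}{H} - \frac{H}{3}\right) = 4 + \left(\frac{4}{H} + \frac{H}{3}\right) = 4 + \frac{4}{H} + \frac{H}{3}$)
$c{\left(R \right)} = \sqrt{4 + \frac{2}{R} + \frac{5 R}{3}}$ ($c{\left(R \right)} = \sqrt{\left(4 + \frac{4}{R + 1 R} + \frac{R + 1 R}{3}\right) + R} = \sqrt{\left(4 + \frac{4}{R + R} + \frac{R + R}{3}\right) + R} = \sqrt{\left(4 + \frac{4}{2 R} + \frac{2 R}{3}\right) + R} = \sqrt{\left(4 + 4 \frac{1}{2 R} + \frac{2 R}{3}\right) + R} = \sqrt{\left(4 + \frac{2}{R} + \frac{2 R}{3}\right) + R} = \sqrt{4 + \frac{2}{R} + \frac{5 R}{3}}$)
$\frac{-449 + c{\left(23 \right)}}{-1430 - 885} = \frac{-449 + \frac{\sqrt{36 + 15 \cdot 23 + \frac{18}{23}}}{3}}{-1430 - 885} = \frac{-449 + \frac{\sqrt{36 + 345 + 18 \cdot \frac{1}{23}}}{3}}{-2315} = \left(-449 + \frac{\sqrt{36 + 345 + \frac{18}{23}}}{3}\right) \left(- \frac{1}{2315}\right) = \left(-449 + \frac{\sqrt{\frac{8781}{23}}}{3}\right) \left(- \frac{1}{2315}\right) = \left(-449 + \frac{\frac{1}{23} \sqrt{201963}}{3}\right) \left(- \frac{1}{2315}\right) = \left(-449 + \frac{\sqrt{201963}}{69}\right) \left(- \frac{1}{2315}\right) = \frac{449}{2315} - \frac{\sqrt{201963}}{159735}$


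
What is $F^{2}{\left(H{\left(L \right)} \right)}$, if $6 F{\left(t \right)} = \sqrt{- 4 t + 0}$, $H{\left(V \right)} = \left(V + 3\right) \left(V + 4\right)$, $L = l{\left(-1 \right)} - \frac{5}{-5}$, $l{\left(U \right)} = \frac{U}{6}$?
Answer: $- \frac{667}{324} \approx -2.0586$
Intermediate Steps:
$l{\left(U \right)} = \frac{U}{6}$ ($l{\left(U \right)} = U \frac{1}{6} = \frac{U}{6}$)
$L = \frac{5}{6}$ ($L = \frac{1}{6} \left(-1\right) - \frac{5}{-5} = - \frac{1}{6} - -1 = - \frac{1}{6} + 1 = \frac{5}{6} \approx 0.83333$)
$H{\left(V \right)} = \left(3 + V\right) \left(4 + V\right)$
$F{\left(t \right)} = \frac{\sqrt{- t}}{3}$ ($F{\left(t \right)} = \frac{\sqrt{- 4 t + 0}}{6} = \frac{\sqrt{- 4 t}}{6} = \frac{2 \sqrt{- t}}{6} = \frac{\sqrt{- t}}{3}$)
$F^{2}{\left(H{\left(L \right)} \right)} = \left(\frac{\sqrt{- (12 + \left(\frac{5}{6}\right)^{2} + 7 \cdot \frac{5}{6})}}{3}\right)^{2} = \left(\frac{\sqrt{- (12 + \frac{25}{36} + \frac{35}{6})}}{3}\right)^{2} = \left(\frac{\sqrt{\left(-1\right) \frac{667}{36}}}{3}\right)^{2} = \left(\frac{\sqrt{- \frac{667}{36}}}{3}\right)^{2} = \left(\frac{\frac{1}{6} i \sqrt{667}}{3}\right)^{2} = \left(\frac{i \sqrt{667}}{18}\right)^{2} = - \frac{667}{324}$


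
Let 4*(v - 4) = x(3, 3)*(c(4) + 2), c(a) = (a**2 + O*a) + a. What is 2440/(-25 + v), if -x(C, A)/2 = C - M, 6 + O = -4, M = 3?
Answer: -2440/21 ≈ -116.19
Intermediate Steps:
O = -10 (O = -6 - 4 = -10)
c(a) = a**2 - 9*a (c(a) = (a**2 - 10*a) + a = a**2 - 9*a)
x(C, A) = 6 - 2*C (x(C, A) = -2*(C - 1*3) = -2*(C - 3) = -2*(-3 + C) = 6 - 2*C)
v = 4 (v = 4 + ((6 - 2*3)*(4*(-9 + 4) + 2))/4 = 4 + ((6 - 6)*(4*(-5) + 2))/4 = 4 + (0*(-20 + 2))/4 = 4 + (0*(-18))/4 = 4 + (1/4)*0 = 4 + 0 = 4)
2440/(-25 + v) = 2440/(-25 + 4) = 2440/(-21) = -1/21*2440 = -2440/21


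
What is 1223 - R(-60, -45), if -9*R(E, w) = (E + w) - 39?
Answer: 1207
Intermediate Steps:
R(E, w) = 13/3 - E/9 - w/9 (R(E, w) = -((E + w) - 39)/9 = -(-39 + E + w)/9 = 13/3 - E/9 - w/9)
1223 - R(-60, -45) = 1223 - (13/3 - 1/9*(-60) - 1/9*(-45)) = 1223 - (13/3 + 20/3 + 5) = 1223 - 1*16 = 1223 - 16 = 1207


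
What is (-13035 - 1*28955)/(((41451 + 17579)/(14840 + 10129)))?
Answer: -104844831/5903 ≈ -17761.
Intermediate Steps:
(-13035 - 1*28955)/(((41451 + 17579)/(14840 + 10129))) = (-13035 - 28955)/((59030/24969)) = -41990/(59030*(1/24969)) = -41990/59030/24969 = -41990*24969/59030 = -104844831/5903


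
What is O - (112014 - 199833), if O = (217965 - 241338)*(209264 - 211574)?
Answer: 54079449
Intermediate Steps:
O = 53991630 (O = -23373*(-2310) = 53991630)
O - (112014 - 199833) = 53991630 - (112014 - 199833) = 53991630 - 1*(-87819) = 53991630 + 87819 = 54079449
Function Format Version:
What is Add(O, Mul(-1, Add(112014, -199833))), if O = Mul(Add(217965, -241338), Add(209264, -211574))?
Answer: 54079449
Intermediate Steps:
O = 53991630 (O = Mul(-23373, -2310) = 53991630)
Add(O, Mul(-1, Add(112014, -199833))) = Add(53991630, Mul(-1, Add(112014, -199833))) = Add(53991630, Mul(-1, -87819)) = Add(53991630, 87819) = 54079449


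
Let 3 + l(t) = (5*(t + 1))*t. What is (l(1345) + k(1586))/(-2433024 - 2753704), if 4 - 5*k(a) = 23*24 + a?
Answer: -45257101/25933640 ≈ -1.7451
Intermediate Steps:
k(a) = -548/5 - a/5 (k(a) = 4/5 - (23*24 + a)/5 = 4/5 - (552 + a)/5 = 4/5 + (-552/5 - a/5) = -548/5 - a/5)
l(t) = -3 + t*(5 + 5*t) (l(t) = -3 + (5*(t + 1))*t = -3 + (5*(1 + t))*t = -3 + (5 + 5*t)*t = -3 + t*(5 + 5*t))
(l(1345) + k(1586))/(-2433024 - 2753704) = ((-3 + 5*1345 + 5*1345**2) + (-548/5 - 1/5*1586))/(-2433024 - 2753704) = ((-3 + 6725 + 5*1809025) + (-548/5 - 1586/5))/(-5186728) = ((-3 + 6725 + 9045125) - 2134/5)*(-1/5186728) = (9051847 - 2134/5)*(-1/5186728) = (45257101/5)*(-1/5186728) = -45257101/25933640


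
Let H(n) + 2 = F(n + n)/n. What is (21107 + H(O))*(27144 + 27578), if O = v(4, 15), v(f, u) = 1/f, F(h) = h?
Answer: 1155017254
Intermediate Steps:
O = ¼ (O = 1/4 = ¼ ≈ 0.25000)
H(n) = 0 (H(n) = -2 + (n + n)/n = -2 + (2*n)/n = -2 + 2 = 0)
(21107 + H(O))*(27144 + 27578) = (21107 + 0)*(27144 + 27578) = 21107*54722 = 1155017254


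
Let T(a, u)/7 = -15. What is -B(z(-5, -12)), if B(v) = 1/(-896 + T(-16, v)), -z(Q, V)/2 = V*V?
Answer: 1/1001 ≈ 0.00099900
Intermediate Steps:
T(a, u) = -105 (T(a, u) = 7*(-15) = -105)
z(Q, V) = -2*V**2 (z(Q, V) = -2*V*V = -2*V**2)
B(v) = -1/1001 (B(v) = 1/(-896 - 105) = 1/(-1001) = -1/1001)
-B(z(-5, -12)) = -1*(-1/1001) = 1/1001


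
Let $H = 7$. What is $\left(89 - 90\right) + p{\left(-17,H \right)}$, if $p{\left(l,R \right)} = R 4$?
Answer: $27$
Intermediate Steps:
$p{\left(l,R \right)} = 4 R$
$\left(89 - 90\right) + p{\left(-17,H \right)} = \left(89 - 90\right) + 4 \cdot 7 = -1 + 28 = 27$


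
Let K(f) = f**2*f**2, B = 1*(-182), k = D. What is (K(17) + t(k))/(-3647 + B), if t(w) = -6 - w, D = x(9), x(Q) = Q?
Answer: -83506/3829 ≈ -21.809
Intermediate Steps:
D = 9
k = 9
B = -182
K(f) = f**4
(K(17) + t(k))/(-3647 + B) = (17**4 + (-6 - 1*9))/(-3647 - 182) = (83521 + (-6 - 9))/(-3829) = (83521 - 15)*(-1/3829) = 83506*(-1/3829) = -83506/3829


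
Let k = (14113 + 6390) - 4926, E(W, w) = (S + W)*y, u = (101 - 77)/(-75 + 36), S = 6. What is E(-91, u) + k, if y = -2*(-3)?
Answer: 15067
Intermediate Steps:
y = 6
u = -8/13 (u = 24/(-39) = 24*(-1/39) = -8/13 ≈ -0.61539)
E(W, w) = 36 + 6*W (E(W, w) = (6 + W)*6 = 36 + 6*W)
k = 15577 (k = 20503 - 4926 = 15577)
E(-91, u) + k = (36 + 6*(-91)) + 15577 = (36 - 546) + 15577 = -510 + 15577 = 15067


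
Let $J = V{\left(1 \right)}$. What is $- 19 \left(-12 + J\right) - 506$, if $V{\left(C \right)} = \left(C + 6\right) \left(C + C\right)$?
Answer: $-544$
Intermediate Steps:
$V{\left(C \right)} = 2 C \left(6 + C\right)$ ($V{\left(C \right)} = \left(6 + C\right) 2 C = 2 C \left(6 + C\right)$)
$J = 14$ ($J = 2 \cdot 1 \left(6 + 1\right) = 2 \cdot 1 \cdot 7 = 14$)
$- 19 \left(-12 + J\right) - 506 = - 19 \left(-12 + 14\right) - 506 = \left(-19\right) 2 - 506 = -38 - 506 = -544$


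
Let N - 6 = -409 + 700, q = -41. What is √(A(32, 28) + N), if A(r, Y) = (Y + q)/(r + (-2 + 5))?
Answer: √363370/35 ≈ 17.223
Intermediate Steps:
A(r, Y) = (-41 + Y)/(3 + r) (A(r, Y) = (Y - 41)/(r + (-2 + 5)) = (-41 + Y)/(r + 3) = (-41 + Y)/(3 + r))
N = 297 (N = 6 + (-409 + 700) = 6 + 291 = 297)
√(A(32, 28) + N) = √((-41 + 28)/(3 + 32) + 297) = √(-13/35 + 297) = √(10382/35) = √363370/35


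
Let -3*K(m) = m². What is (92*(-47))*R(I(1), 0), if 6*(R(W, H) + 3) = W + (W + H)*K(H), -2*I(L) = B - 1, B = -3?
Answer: 34592/3 ≈ 11531.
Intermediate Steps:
K(m) = -m²/3
I(L) = 2 (I(L) = -(-3 - 1)/2 = -½*(-4) = 2)
R(W, H) = -3 + W/6 - H²*(H + W)/18 (R(W, H) = -3 + (W + (W + H)*(-H²/3))/6 = -3 + (W + (H + W)*(-H²/3))/6 = -3 + (W - H²*(H + W)/3)/6 = -3 + (W/6 - H²*(H + W)/18) = -3 + W/6 - H²*(H + W)/18)
(92*(-47))*R(I(1), 0) = (92*(-47))*(-3 - 1/18*0³ + (⅙)*2 - 1/18*2*0²) = -4324*(-3 - 1/18*0 + ⅓ - 1/18*2*0) = -4324*(-3 + 0 + ⅓ + 0) = -4324*(-8/3) = 34592/3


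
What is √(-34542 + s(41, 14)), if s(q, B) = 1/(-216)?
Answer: I*√44766438/36 ≈ 185.85*I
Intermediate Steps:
s(q, B) = -1/216
√(-34542 + s(41, 14)) = √(-34542 - 1/216) = √(-7461073/216) = I*√44766438/36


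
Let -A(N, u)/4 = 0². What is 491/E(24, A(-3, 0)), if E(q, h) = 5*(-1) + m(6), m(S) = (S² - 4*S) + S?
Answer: 491/13 ≈ 37.769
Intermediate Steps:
A(N, u) = 0 (A(N, u) = -4*0² = -4*0 = 0)
m(S) = S² - 3*S
E(q, h) = 13 (E(q, h) = 5*(-1) + 6*(-3 + 6) = -5 + 6*3 = -5 + 18 = 13)
491/E(24, A(-3, 0)) = 491/13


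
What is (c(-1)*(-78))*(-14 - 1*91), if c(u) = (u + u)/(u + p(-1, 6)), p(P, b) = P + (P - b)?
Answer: 1820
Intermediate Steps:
p(P, b) = -b + 2*P
c(u) = 2*u/(-8 + u) (c(u) = (u + u)/(u + (-1*6 + 2*(-1))) = (2*u)/(u + (-6 - 2)) = (2*u)/(u - 8) = (2*u)/(-8 + u) = 2*u/(-8 + u))
(c(-1)*(-78))*(-14 - 1*91) = ((2*(-1)/(-8 - 1))*(-78))*(-14 - 1*91) = ((2*(-1)/(-9))*(-78))*(-14 - 91) = ((2*(-1)*(-1/9))*(-78))*(-105) = ((2/9)*(-78))*(-105) = -52/3*(-105) = 1820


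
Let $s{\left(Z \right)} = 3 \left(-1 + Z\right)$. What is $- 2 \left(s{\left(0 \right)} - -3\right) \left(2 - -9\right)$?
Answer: $0$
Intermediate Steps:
$s{\left(Z \right)} = -3 + 3 Z$
$- 2 \left(s{\left(0 \right)} - -3\right) \left(2 - -9\right) = - 2 \left(\left(-3 + 3 \cdot 0\right) - -3\right) \left(2 - -9\right) = - 2 \left(\left(-3 + 0\right) + 3\right) \left(2 + 9\right) = - 2 \left(-3 + 3\right) 11 = \left(-2\right) 0 \cdot 11 = 0 \cdot 11 = 0$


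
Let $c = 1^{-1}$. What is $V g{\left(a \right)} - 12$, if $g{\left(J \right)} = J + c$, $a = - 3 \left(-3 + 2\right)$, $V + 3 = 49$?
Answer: $172$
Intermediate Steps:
$c = 1$
$V = 46$ ($V = -3 + 49 = 46$)
$a = 3$ ($a = \left(-3\right) \left(-1\right) = 3$)
$g{\left(J \right)} = 1 + J$ ($g{\left(J \right)} = J + 1 = 1 + J$)
$V g{\left(a \right)} - 12 = 46 \left(1 + 3\right) - 12 = 46 \cdot 4 - 12 = 184 - 12 = 172$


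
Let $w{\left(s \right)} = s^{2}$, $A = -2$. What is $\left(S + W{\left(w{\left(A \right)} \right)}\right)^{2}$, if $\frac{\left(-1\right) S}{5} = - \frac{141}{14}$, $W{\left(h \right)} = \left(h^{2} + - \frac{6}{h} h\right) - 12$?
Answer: $\frac{458329}{196} \approx 2338.4$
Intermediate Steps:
$W{\left(h \right)} = -18 + h^{2}$ ($W{\left(h \right)} = \left(h^{2} - 6\right) - 12 = \left(-6 + h^{2}\right) - 12 = -18 + h^{2}$)
$S = \frac{705}{14}$ ($S = - 5 \left(- \frac{141}{14}\right) = - 5 \left(\left(-141\right) \frac{1}{14}\right) = \left(-5\right) \left(- \frac{141}{14}\right) = \frac{705}{14} \approx 50.357$)
$\left(S + W{\left(w{\left(A \right)} \right)}\right)^{2} = \left(\frac{705}{14} - \left(18 - \left(\left(-2\right)^{2}\right)^{2}\right)\right)^{2} = \left(\frac{705}{14} - \left(18 - 4^{2}\right)\right)^{2} = \left(\frac{705}{14} + \left(-18 + 16\right)\right)^{2} = \left(\frac{705}{14} - 2\right)^{2} = \left(\frac{677}{14}\right)^{2} = \frac{458329}{196}$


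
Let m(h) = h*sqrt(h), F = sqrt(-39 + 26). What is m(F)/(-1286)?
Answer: -13**(3/4)*I**(3/2)/1286 ≈ 0.0037645 - 0.0037645*I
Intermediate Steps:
F = I*sqrt(13) (F = sqrt(-13) = I*sqrt(13) ≈ 3.6056*I)
m(h) = h**(3/2)
m(F)/(-1286) = (I*sqrt(13))**(3/2)/(-1286) = (13**(3/4)*I**(3/2))*(-1/1286) = -13**(3/4)*I**(3/2)/1286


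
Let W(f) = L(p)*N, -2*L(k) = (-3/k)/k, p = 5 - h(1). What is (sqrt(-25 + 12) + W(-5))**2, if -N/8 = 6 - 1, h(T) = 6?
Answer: (60 - I*sqrt(13))**2 ≈ 3587.0 - 432.67*I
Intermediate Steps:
N = -40 (N = -8*(6 - 1) = -8*5 = -40)
p = -1 (p = 5 - 1*6 = 5 - 6 = -1)
L(k) = 3/(2*k**2) (L(k) = -(-3/k)/(2*k) = -(-3)/(2*k**2) = 3/(2*k**2))
W(f) = -60 (W(f) = ((3/2)/(-1)**2)*(-40) = ((3/2)*1)*(-40) = (3/2)*(-40) = -60)
(sqrt(-25 + 12) + W(-5))**2 = (sqrt(-25 + 12) - 60)**2 = (sqrt(-13) - 60)**2 = (I*sqrt(13) - 60)**2 = (-60 + I*sqrt(13))**2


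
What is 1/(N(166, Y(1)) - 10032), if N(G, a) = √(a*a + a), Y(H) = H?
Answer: -5016/50320511 - √2/100641022 ≈ -9.9695e-5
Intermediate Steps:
N(G, a) = √(a + a²) (N(G, a) = √(a² + a) = √(a + a²))
1/(N(166, Y(1)) - 10032) = 1/(√(1*(1 + 1)) - 10032) = 1/(√(1*2) - 10032) = 1/(√2 - 10032) = 1/(-10032 + √2)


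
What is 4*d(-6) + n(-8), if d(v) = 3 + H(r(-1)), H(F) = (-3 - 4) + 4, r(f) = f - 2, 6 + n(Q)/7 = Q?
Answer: -98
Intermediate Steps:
n(Q) = -42 + 7*Q
r(f) = -2 + f
H(F) = -3 (H(F) = -7 + 4 = -3)
d(v) = 0 (d(v) = 3 - 3 = 0)
4*d(-6) + n(-8) = 4*0 + (-42 + 7*(-8)) = 0 + (-42 - 56) = 0 - 98 = -98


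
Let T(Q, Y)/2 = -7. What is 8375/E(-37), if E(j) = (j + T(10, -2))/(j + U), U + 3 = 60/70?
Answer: 2294750/357 ≈ 6427.9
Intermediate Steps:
U = -15/7 (U = -3 + 60/70 = -3 + 60*(1/70) = -3 + 6/7 = -15/7 ≈ -2.1429)
T(Q, Y) = -14 (T(Q, Y) = 2*(-7) = -14)
E(j) = (-14 + j)/(-15/7 + j) (E(j) = (j - 14)/(j - 15/7) = (-14 + j)/(-15/7 + j))
8375/E(-37) = 8375/((7*(-14 - 37)/(-15 + 7*(-37)))) = 8375/((7*(-51)/(-15 - 259))) = 8375/((7*(-51)/(-274))) = 8375/((7*(-1/274)*(-51))) = 8375/(357/274) = 8375*(274/357) = 2294750/357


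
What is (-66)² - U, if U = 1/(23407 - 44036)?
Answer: 89859925/20629 ≈ 4356.0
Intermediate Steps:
U = -1/20629 (U = 1/(-20629) = -1/20629 ≈ -4.8475e-5)
(-66)² - U = (-66)² - 1*(-1/20629) = 4356 + 1/20629 = 89859925/20629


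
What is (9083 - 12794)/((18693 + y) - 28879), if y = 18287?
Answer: -3711/8101 ≈ -0.45809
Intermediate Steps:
(9083 - 12794)/((18693 + y) - 28879) = (9083 - 12794)/((18693 + 18287) - 28879) = -3711/(36980 - 28879) = -3711/8101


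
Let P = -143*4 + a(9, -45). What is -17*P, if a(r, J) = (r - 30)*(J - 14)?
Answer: -11339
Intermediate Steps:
a(r, J) = (-30 + r)*(-14 + J)
P = 667 (P = -143*4 + (420 - 30*(-45) - 14*9 - 45*9) = -572 + (420 + 1350 - 126 - 405) = -572 + 1239 = 667)
-17*P = -17*667 = -11339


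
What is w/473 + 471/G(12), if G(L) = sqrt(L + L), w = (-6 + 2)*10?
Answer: -40/473 + 157*sqrt(6)/4 ≈ 96.058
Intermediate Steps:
w = -40 (w = -4*10 = -40)
G(L) = sqrt(2)*sqrt(L) (G(L) = sqrt(2*L) = sqrt(2)*sqrt(L))
w/473 + 471/G(12) = -40/473 + 471/((sqrt(2)*sqrt(12))) = -40*1/473 + 471/((sqrt(2)*(2*sqrt(3)))) = -40/473 + 471/((2*sqrt(6))) = -40/473 + 471*(sqrt(6)/12) = -40/473 + 157*sqrt(6)/4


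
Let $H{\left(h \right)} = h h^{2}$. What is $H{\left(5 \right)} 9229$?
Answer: $1153625$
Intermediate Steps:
$H{\left(h \right)} = h^{3}$
$H{\left(5 \right)} 9229 = 5^{3} \cdot 9229 = 125 \cdot 9229 = 1153625$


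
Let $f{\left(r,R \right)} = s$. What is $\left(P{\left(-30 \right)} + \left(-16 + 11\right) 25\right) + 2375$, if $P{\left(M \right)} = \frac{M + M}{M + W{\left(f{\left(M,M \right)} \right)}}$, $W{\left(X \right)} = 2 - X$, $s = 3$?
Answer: $\frac{69810}{31} \approx 2251.9$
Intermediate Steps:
$f{\left(r,R \right)} = 3$
$P{\left(M \right)} = \frac{2 M}{-1 + M}$ ($P{\left(M \right)} = \frac{M + M}{M + \left(2 - 3\right)} = \frac{2 M}{M + \left(2 - 3\right)} = \frac{2 M}{M - 1} = \frac{2 M}{-1 + M}$)
$\left(P{\left(-30 \right)} + \left(-16 + 11\right) 25\right) + 2375 = \left(2 \left(-30\right) \frac{1}{-1 - 30} + \left(-16 + 11\right) 25\right) + 2375 = \left(2 \left(-30\right) \frac{1}{-31} - 125\right) + 2375 = \left(2 \left(-30\right) \left(- \frac{1}{31}\right) - 125\right) + 2375 = \left(\frac{60}{31} - 125\right) + 2375 = - \frac{3815}{31} + 2375 = \frac{69810}{31}$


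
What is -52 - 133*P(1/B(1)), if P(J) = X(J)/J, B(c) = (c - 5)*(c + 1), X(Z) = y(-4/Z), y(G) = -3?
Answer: -3244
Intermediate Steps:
X(Z) = -3
B(c) = (1 + c)*(-5 + c) (B(c) = (-5 + c)*(1 + c) = (1 + c)*(-5 + c))
P(J) = -3/J
-52 - 133*P(1/B(1)) = -52 - (-399)/(1/(-5 + 1² - 4*1)) = -52 - (-399)/(1/(-5 + 1 - 4)) = -52 - (-399)/(1/(-8)) = -52 - (-399)/(-⅛) = -52 - (-399)*(-8) = -52 - 133*24 = -52 - 3192 = -3244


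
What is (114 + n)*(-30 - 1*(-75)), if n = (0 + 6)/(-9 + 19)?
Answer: 5157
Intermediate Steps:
n = ⅗ (n = 6/10 = (⅒)*6 = ⅗ ≈ 0.60000)
(114 + n)*(-30 - 1*(-75)) = (114 + ⅗)*(-30 - 1*(-75)) = 573*(-30 + 75)/5 = (573/5)*45 = 5157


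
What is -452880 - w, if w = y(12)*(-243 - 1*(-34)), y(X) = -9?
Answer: -454761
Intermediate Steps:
w = 1881 (w = -9*(-243 - 1*(-34)) = -9*(-243 + 34) = -9*(-209) = 1881)
-452880 - w = -452880 - 1*1881 = -452880 - 1881 = -454761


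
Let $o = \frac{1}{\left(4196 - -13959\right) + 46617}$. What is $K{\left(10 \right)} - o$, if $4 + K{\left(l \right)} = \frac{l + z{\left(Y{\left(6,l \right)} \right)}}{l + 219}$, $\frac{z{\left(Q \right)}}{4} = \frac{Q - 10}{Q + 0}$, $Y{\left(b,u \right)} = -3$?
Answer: $- \frac{172682839}{44498364} \approx -3.8807$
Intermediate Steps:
$o = \frac{1}{64772}$ ($o = \frac{1}{\left(4196 + 13959\right) + 46617} = \frac{1}{18155 + 46617} = \frac{1}{64772} \approx 1.5439 \cdot 10^{-5}$)
$z{\left(Q \right)} = \frac{4 \left(-10 + Q\right)}{Q}$ ($z{\left(Q \right)} = 4 \frac{Q - 10}{Q + 0} = 4 \frac{-10 + Q}{Q} = \frac{4 \left(-10 + Q\right)}{Q}$)
$K{\left(l \right)} = -4 + \frac{\frac{52}{3} + l}{219 + l}$ ($K{\left(l \right)} = -4 + \frac{l - \left(-4 + \frac{40}{-3}\right)}{l + 219} = -4 + \frac{l + \left(4 - - \frac{40}{3}\right)}{219 + l} = -4 + \frac{l + \left(4 + \frac{40}{3}\right)}{219 + l} = -4 + \frac{l + \frac{52}{3}}{219 + l} = -4 + \frac{\frac{52}{3} + l}{219 + l}$)
$K{\left(10 \right)} - o = \frac{-2576 - 90}{3 \left(219 + 10\right)} - \frac{1}{64772} = \frac{-2576 - 90}{3 \cdot 229} - \frac{1}{64772} = \frac{1}{3} \cdot \frac{1}{229} \left(-2666\right) - \frac{1}{64772} = - \frac{2666}{687} - \frac{1}{64772} = - \frac{172682839}{44498364}$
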